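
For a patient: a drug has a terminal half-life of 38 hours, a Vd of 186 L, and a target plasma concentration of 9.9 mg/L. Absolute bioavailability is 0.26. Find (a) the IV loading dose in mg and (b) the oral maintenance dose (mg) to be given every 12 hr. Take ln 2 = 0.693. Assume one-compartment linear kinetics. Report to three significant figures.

LD = Vd × C = 186.0 × 9.9 = 1841 mg
CL = 0.693 × Vd / t½ = 0.693 × 186.0 / 38 = 3.392 L/h
D = CL × Css × τ / F = 3.392 × 9.9 × 12 / 0.26 = 1550 mg

(a) 1840 mg; (b) 1550 mg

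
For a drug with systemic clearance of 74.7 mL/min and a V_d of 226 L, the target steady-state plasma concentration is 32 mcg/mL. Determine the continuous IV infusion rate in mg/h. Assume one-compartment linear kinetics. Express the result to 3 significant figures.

CL = 74.7 mL/min = 74.7 × 0.06 = 4.482 L/h
Rate = CL × Css = 4.482 × 32 = 143.4 mg/h

143 mg/h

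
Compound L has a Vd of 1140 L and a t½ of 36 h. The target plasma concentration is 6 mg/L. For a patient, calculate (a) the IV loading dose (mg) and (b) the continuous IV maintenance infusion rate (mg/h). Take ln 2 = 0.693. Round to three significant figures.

(a) 6840 mg; (b) 132 mg/h

LD = Vd × C = 1140 × 6 = 6840 mg
CL = 0.693 × Vd / t½ = 0.693 × 1140 / 36 = 21.95 L/h
Infusion rate = CL × Css = 21.95 × 6 = 131.7 mg/h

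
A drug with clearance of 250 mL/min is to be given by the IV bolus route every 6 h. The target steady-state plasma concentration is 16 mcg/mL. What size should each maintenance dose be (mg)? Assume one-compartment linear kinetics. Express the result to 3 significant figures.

1440 mg

Convert clearance: 250 mL/min × 60 min/h ÷ 1000 mL/L = 15.00 L/h
D = CL × Css × τ = 15.00 × 16 × 6 = 1440 mg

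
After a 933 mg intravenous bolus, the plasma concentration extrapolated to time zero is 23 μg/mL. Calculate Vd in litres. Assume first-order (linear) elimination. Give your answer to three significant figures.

Immediately after an IV bolus, C₀ = Dose / Vd, so Vd = Dose / C₀.
Vd = 933 / 23 = 40.57 L

40.6 L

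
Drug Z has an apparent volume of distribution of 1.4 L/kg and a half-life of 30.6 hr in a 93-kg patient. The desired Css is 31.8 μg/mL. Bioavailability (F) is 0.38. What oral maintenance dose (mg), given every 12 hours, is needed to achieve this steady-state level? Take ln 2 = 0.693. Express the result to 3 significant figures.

Vd = 1.4 L/kg × 93 kg = 130.2 L
k = 0.693/30.6 = 0.02265 h⁻¹, so CL = k·Vd = 0.02265 × 130.2 = 2.949 L/h
D = CL × Css × τ / F = 2.949 × 31.8 × 12 / 0.38 = 2961 mg

2960 mg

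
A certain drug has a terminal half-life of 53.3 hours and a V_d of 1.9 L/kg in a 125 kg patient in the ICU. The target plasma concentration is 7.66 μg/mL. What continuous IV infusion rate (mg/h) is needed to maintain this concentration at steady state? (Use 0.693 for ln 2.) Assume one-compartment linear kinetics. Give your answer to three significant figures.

23.7 mg/h

Vd(total) = 125 kg × 1.9 L/kg = 237.5 L
CL = ln 2 · Vd / t½ = 0.693 × 237.5 / 53.3 = 3.088 L/h
Infusion rate = CL × Css = 3.088 × 7.66 = 23.65 mg/h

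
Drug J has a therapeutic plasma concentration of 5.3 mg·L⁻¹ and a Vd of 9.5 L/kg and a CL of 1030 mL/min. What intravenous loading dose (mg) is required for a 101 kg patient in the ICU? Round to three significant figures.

5090 mg

Vd = 9.5 L/kg × 101 kg = 959.5 L
The loading dose fills Vd to the target concentration.
LD = Vd × C = 959.5 × 5.300 = 5085 mg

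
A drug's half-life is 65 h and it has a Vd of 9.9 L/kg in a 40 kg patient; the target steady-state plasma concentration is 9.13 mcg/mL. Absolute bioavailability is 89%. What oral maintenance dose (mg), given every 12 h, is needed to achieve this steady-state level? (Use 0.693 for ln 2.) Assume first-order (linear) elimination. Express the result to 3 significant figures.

520 mg

Vd(total) = 40 kg × 9.9 L/kg = 396.0 L
k = 0.693/65 = 0.01066 h⁻¹, so CL = k·Vd = 0.01066 × 396.0 = 4.221 L/h
D = CL × Css × τ / F = 4.221 × 9.13 × 12 / 0.89 = 519.6 mg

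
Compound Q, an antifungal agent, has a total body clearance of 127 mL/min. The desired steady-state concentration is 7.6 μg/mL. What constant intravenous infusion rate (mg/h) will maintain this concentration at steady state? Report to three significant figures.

57.9 mg/h

CL = 127 mL/min = 127 × 0.06 = 7.620 L/h
Rate = CL × Css = 7.620 × 7.6 = 57.91 mg/h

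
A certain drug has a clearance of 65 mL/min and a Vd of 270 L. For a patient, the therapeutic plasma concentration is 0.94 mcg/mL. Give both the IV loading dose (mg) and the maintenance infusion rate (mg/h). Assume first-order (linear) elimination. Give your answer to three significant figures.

(a) 254 mg; (b) 3.67 mg/h

Loading: fill Vd to C_target → 270.0 L × 0.94 mg/L = 253.8 mg
Convert clearance: 65 mL/min × 60 min/h ÷ 1000 mL/L = 3.900 L/h
Infusion rate = 3.900 L/h × 0.94 mg/L = 3.666 mg/h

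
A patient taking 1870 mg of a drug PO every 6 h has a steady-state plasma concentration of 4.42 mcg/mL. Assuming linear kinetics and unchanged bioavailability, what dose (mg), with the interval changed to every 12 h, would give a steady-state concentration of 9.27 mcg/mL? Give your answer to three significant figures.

With linear kinetics, Css is proportional to dose rate (D/τ) at fixed clearance.
D₂ = D₁ × (Css,target / Css,current) × (τ₂/τ₁) = 1870 × (9.27/4.42) × (12/6) = 7844 mg

7840 mg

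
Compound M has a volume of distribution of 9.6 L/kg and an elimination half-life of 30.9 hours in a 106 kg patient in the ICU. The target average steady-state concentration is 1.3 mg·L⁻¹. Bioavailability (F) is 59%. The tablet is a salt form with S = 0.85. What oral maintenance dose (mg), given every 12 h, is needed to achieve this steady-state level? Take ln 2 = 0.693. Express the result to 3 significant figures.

710 mg

Vd = 9.6 L/kg × 106 kg = 1018 L
k = 0.693/30.9 = 0.02243 h⁻¹, so CL = k·Vd = 0.02243 × 1018 = 22.83 L/h
D = CL × Css × τ / F / S = 22.83 × 1.3 × 12 / 0.59 / 0.85 = 710.2 mg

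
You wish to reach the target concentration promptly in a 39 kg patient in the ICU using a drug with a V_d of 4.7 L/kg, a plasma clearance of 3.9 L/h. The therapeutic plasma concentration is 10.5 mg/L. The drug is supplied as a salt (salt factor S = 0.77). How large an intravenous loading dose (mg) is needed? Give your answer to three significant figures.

2500 mg

Vd = 4.7 L/kg × 39 kg = 183.3 L
LD = Vd × C / S = 183.3 × 10.50 / 0.77 = 2500 mg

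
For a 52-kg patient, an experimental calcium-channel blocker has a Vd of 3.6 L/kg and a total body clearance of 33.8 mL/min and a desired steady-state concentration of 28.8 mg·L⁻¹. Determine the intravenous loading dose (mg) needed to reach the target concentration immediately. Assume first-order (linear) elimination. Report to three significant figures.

Total Vd = 3.6 × 52 = 187.2 L
LD = Vd × C = 187.2 × 28.80 = 5391 mg

5390 mg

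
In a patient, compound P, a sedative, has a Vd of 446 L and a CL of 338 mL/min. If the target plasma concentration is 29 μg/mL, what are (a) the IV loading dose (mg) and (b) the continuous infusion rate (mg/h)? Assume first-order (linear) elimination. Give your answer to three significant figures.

(a) 12900 mg; (b) 588 mg/h

Loading: fill Vd to C_target → 446.0 L × 29 mg/L = 12930 mg
Convert clearance: 338 mL/min × 60 min/h ÷ 1000 mL/L = 20.28 L/h
Maintenance: replace elimination → rate = CL × Css = 20.28 × 29 = 588.1 mg/h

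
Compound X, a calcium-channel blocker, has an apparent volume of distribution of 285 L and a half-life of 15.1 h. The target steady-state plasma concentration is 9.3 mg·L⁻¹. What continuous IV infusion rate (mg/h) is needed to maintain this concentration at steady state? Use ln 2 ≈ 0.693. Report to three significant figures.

CL = ln 2 · Vd / t½ = 0.693 × 285.0 / 15.1 = 13.08 L/h
Infusion rate = CL × Css = 13.08 × 9.3 = 121.6 mg/h

122 mg/h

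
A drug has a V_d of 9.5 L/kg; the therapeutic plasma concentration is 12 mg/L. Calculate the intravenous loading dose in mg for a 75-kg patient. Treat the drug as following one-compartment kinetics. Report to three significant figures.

8550 mg

Vd = 9.5 L/kg × 75 kg = 712.5 L
The loading dose fills Vd to the target concentration.
LD = Vd × C = 712.5 × 12.00 = 8550 mg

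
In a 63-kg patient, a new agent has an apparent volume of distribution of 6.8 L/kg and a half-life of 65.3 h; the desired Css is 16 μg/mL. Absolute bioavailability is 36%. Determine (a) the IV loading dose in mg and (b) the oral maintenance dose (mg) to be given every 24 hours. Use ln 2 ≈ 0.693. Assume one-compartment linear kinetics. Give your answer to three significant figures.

(a) 6850 mg; (b) 4850 mg

Vd(total) = 63 kg × 6.8 L/kg = 428.4 L
LD = Vd × C = 428.4 × 16 = 6854 mg
CL = 0.693 × Vd / t½ = 0.693 × 428.4 / 65.3 = 4.546 L/h
D = CL × Css × τ / F = 4.546 × 16 × 24 / 0.36 = 4849 mg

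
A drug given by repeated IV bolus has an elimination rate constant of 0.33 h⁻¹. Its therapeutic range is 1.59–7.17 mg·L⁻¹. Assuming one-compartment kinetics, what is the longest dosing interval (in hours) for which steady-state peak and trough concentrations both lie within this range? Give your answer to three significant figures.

4.56 h

Between IV bolus doses, concentration decays as C = C₀·e^(−kτ), so C_peak/C_trough = e^(kτ).
τ_max = ln(C_peak/C_trough) / k = ln(7.17/1.59) / 0.3300 = 1.506 / 0.3300 = 4.564 h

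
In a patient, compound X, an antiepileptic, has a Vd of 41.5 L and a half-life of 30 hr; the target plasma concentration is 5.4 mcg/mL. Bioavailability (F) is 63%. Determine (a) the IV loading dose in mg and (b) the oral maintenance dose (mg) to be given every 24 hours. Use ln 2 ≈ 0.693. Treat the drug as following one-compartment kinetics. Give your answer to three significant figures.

(a) 224 mg; (b) 197 mg

LD = Vd × C = 41.50 × 5.4 = 224.1 mg
CL = 0.693 × Vd / t½ = 0.693 × 41.50 / 30 = 0.9587 L/h
D = CL × Css × τ / F = 0.9587 × 5.4 × 24 / 0.63 = 197.2 mg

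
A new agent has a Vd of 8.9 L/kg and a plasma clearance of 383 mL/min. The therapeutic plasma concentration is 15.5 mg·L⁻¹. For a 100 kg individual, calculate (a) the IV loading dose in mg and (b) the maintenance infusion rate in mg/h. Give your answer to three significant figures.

(a) 13800 mg; (b) 356 mg/h

Vd(total) = 100 kg × 8.9 L/kg = 890.0 L
Loading: fill Vd to C_target → 890.0 L × 15.5 mg/L = 13800 mg
CL = 383 mL/min = 383 × 0.06 = 22.98 L/h
Maintenance infusion rate = CL × Css = 22.98 × 15.5 = 356.2 mg/h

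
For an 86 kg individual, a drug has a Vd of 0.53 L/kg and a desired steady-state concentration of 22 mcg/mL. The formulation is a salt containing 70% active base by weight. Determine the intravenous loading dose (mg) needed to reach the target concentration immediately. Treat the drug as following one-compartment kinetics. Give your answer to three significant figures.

Vd(total) = 86 kg × 0.53 L/kg = 45.58 L
The loading dose fills Vd to the target concentration.
LD = Vd × C / S = 45.58 × 22.00 / 0.7 = 1433 mg

1430 mg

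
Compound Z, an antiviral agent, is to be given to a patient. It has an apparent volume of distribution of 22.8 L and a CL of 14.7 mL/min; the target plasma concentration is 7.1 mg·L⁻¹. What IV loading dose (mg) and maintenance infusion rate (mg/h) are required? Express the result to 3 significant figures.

(a) 162 mg; (b) 6.26 mg/h

Loading: fill Vd to C_target → 22.80 L × 7.1 mg/L = 161.9 mg
Convert clearance: 14.7 mL/min × 60 min/h ÷ 1000 mL/L = 0.8820 L/h
Maintenance: replace elimination → rate = CL × Css = 0.8820 × 7.1 = 6.262 mg/h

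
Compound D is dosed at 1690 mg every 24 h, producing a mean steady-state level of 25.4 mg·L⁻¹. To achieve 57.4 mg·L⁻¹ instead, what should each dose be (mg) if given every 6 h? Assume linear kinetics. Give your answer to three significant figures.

955 mg

For first-order elimination, Css ∝ F·D/(CL·τ); F and CL are unchanged, so Css ∝ D/τ.
D₂ = D₁ × (Css,target / Css,current) × (τ₂/τ₁) = 1690 × (57.4/25.4) × (6/24) = 954.8 mg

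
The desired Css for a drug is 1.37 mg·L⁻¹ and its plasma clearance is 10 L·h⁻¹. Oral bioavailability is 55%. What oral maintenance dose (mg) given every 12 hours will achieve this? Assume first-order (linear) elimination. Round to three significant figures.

At steady state, dose per interval replaces the amount cleared in that interval: F·D/τ = CL·Css.
D = CL × Css × τ / F = 10.00 × 1.37 × 12 / 0.55 = 298.9 mg

299 mg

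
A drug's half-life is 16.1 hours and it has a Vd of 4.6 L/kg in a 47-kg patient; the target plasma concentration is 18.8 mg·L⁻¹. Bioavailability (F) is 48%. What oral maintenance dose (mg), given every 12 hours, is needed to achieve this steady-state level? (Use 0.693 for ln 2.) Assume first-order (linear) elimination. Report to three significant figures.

4370 mg

Total Vd = 4.6 × 47 = 216.2 L
CL = 0.693 × Vd / t½ = 0.693 × 216.2 / 16.1 = 9.306 L/h
D = CL × Css × τ / F = 9.306 × 18.8 × 12 / 0.48 = 4374 mg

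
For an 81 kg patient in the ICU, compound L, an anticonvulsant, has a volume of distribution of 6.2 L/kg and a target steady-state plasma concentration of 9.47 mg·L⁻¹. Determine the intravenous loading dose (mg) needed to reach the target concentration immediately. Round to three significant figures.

4760 mg

Total Vd = 6.2 × 81 = 502.2 L
LD = Vd × C = 502.2 × 9.470 = 4756 mg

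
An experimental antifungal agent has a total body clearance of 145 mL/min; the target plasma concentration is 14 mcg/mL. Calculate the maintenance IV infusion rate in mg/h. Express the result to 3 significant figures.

122 mg/h

CL = 145 mL/min × 60/1000 = 8.700 L/h
At steady state, infusion rate equals elimination rate: rate in = CL × Css.
Rate = CL × Css = 8.700 × 14 = 121.8 mg/h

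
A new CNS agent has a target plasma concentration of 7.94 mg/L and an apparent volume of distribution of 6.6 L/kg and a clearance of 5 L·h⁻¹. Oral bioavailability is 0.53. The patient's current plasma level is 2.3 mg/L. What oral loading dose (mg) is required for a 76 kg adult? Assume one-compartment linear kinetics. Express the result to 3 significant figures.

Vd(total) = 76 kg × 6.6 L/kg = 501.6 L
Concentration deficit ΔC = 7.94 − 2.3 = 5.640 mg/L
LD = Vd × ΔC / F = 501.6 × 5.640 / 0.53 = 5338 mg

5340 mg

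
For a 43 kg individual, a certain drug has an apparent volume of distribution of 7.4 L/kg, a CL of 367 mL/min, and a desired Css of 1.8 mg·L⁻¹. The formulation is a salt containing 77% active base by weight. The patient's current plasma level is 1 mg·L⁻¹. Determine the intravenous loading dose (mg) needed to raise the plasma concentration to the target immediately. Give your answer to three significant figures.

331 mg

Vd = 7.4 L/kg × 43 kg = 318.2 L
The loading dose fills Vd to the target concentration.
Concentration deficit ΔC = 1.8 − 1 = 0.8000 mg/L
LD = Vd × ΔC / S = 318.2 × 0.8000 / 0.77 = 330.6 mg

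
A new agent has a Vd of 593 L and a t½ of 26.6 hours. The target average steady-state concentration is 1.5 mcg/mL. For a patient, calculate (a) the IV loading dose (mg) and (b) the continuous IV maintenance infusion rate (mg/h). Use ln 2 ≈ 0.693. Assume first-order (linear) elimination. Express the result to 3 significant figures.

LD = Vd × C = 593.0 × 1.5 = 889.5 mg
CL = 0.693 × Vd / t½ = 0.693 × 593.0 / 26.6 = 15.45 L/h
Infusion rate = CL × Css = 15.45 × 1.5 = 23.18 mg/h

(a) 890 mg; (b) 23.2 mg/h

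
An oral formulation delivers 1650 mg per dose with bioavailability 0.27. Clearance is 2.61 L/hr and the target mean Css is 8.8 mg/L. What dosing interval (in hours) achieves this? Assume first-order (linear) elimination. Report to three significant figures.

F·D/τ = CL·Css → τ = F·D / (CL·Css).
τ = 0.27 × 1650 / (2.61 × 8.8) = 19.40 h

19.4 h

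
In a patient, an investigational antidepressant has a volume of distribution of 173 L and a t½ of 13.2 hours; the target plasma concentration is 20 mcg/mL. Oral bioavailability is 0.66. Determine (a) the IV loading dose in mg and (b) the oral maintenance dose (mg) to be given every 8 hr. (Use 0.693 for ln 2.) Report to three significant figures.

(a) 3460 mg; (b) 2200 mg

LD = Vd × C = 173.0 × 20 = 3460 mg
CL = 0.693 × Vd / t½ = 0.693 × 173.0 / 13.2 = 9.083 L/h
D = CL × Css × τ / F = 9.083 × 20 × 8 / 0.66 = 2202 mg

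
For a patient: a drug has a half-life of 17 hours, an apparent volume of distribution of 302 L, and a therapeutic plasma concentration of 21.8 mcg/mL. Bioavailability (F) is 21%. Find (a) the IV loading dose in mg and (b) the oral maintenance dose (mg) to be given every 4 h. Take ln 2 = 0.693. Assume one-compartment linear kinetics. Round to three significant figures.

LD = Vd × C = 302.0 × 21.8 = 6584 mg
CL = 0.693 × Vd / t½ = 0.693 × 302.0 / 17 = 12.31 L/h
D = CL × Css × τ / F = 12.31 × 21.8 × 4 / 0.21 = 5112 mg

(a) 6580 mg; (b) 5110 mg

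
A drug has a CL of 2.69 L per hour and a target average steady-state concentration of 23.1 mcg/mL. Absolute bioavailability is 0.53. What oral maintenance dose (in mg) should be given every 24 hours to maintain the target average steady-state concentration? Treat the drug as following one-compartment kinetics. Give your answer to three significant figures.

2810 mg

At steady state, dose per interval replaces the amount cleared in that interval: F·D/τ = CL·Css.
D = CL × Css × τ / F = 2.690 × 23.1 × 24 / 0.53 = 2814 mg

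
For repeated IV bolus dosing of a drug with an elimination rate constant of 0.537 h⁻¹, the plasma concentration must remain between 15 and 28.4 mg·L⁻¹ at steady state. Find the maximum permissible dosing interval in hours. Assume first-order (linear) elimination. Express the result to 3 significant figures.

Between IV bolus doses, concentration decays as C = C₀·e^(−kτ), so C_peak/C_trough = e^(kτ).
τ_max = ln(C_peak/C_trough) / k = ln(28.4/15) / 0.5370 = 0.6383 / 0.5370 = 1.189 h

1.19 h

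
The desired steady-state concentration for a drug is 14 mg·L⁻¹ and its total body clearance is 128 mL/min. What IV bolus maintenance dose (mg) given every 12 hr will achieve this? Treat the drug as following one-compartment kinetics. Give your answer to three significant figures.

CL = 128 mL/min = 128 × 0.06 = 7.680 L/h
D = CL × Css × τ = 7.680 × 14 × 12 = 1290 mg

1290 mg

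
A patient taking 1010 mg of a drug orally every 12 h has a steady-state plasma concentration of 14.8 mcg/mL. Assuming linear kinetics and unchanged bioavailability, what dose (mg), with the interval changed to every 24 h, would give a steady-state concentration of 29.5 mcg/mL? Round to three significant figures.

With linear kinetics, Css is proportional to dose rate (D/τ) at fixed clearance.
D₂ = D₁ × (Css,target / Css,current) × (τ₂/τ₁) = 1010 × (29.5/14.8) × (24/12) = 4026 mg

4030 mg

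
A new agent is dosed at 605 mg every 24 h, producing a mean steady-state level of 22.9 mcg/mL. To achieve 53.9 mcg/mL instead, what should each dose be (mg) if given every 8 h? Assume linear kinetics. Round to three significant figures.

475 mg

With linear kinetics, Css is proportional to dose rate (D/τ) at fixed clearance.
D₂ = D₁ × (Css,target / Css,current) × (τ₂/τ₁) = 605 × (53.9/22.9) × (8/24) = 474.7 mg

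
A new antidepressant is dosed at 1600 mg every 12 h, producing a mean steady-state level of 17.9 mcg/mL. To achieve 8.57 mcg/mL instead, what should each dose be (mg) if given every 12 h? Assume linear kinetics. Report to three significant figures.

766 mg

For first-order elimination, Css ∝ F·D/(CL·τ); F and CL are unchanged, so Css ∝ D/τ.
D₂ = D₁ × (Css,target / Css,current) = 1600 × 8.57/17.9 = 766.0 mg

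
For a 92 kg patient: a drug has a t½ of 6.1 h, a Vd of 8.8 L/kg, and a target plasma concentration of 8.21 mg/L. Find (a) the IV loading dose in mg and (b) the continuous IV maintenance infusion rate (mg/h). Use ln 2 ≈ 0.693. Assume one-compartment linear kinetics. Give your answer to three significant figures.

Vd(total) = 92 kg × 8.8 L/kg = 809.6 L
LD = Vd × C = 809.6 × 8.21 = 6647 mg
CL = 0.693 × Vd / t½ = 0.693 × 809.6 / 6.1 = 91.98 L/h
Infusion rate = CL × Css = 91.98 × 8.21 = 755.2 mg/h

(a) 6650 mg; (b) 755 mg/h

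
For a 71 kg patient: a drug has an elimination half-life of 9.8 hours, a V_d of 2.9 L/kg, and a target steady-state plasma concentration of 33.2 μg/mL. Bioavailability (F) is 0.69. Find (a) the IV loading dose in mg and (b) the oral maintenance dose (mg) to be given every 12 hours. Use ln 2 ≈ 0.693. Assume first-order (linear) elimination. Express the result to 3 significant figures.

Vd = 2.9 L/kg × 71 kg = 205.9 L
LD = Vd × C = 205.9 × 33.2 = 6836 mg
CL = 0.693 × Vd / t½ = 0.693 × 205.9 / 9.8 = 14.56 L/h
D = CL × Css × τ / F = 14.56 × 33.2 × 12 / 0.69 = 8407 mg

(a) 6840 mg; (b) 8410 mg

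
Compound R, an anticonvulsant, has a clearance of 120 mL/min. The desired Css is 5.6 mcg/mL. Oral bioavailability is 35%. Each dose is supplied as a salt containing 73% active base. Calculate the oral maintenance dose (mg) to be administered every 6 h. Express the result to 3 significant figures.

CL = 120 mL/min = 120 × 0.06 = 7.200 L/h
D = CL × Css × τ / F / S = 7.200 × 5.6 × 6 / 0.35 / 0.73 = 946.8 mg

947 mg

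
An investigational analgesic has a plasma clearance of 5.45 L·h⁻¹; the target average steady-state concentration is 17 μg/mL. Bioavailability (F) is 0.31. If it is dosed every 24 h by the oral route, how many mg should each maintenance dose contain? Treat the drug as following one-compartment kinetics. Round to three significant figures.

D = CL × Css × τ / F = 5.450 × 17 × 24 / 0.31 = 7173 mg

7170 mg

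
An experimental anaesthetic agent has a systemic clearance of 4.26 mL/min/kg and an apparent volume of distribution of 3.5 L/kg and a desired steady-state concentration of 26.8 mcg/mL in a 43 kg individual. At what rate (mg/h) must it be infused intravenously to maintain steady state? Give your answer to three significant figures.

CL = 4.26 mL/min/kg × 43 kg = 183.2 mL/min = 183.2 × 60/1000 = 10.99 L/h
Vd does not affect the maintenance rate; only clearance governs steady-state input.
Infusion rate = CL · Css = 10.99 L/h × 26.8 mg/L = 294.5 mg/h

295 mg/h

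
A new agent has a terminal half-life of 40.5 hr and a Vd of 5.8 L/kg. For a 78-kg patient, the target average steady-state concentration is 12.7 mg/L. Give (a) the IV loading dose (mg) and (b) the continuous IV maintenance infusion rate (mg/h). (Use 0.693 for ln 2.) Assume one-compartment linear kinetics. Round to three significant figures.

(a) 5750 mg; (b) 98.3 mg/h

Total Vd = 5.8 × 78 = 452.4 L
LD = Vd × C = 452.4 × 12.7 = 5745 mg
CL = 0.693 × Vd / t½ = 0.693 × 452.4 / 40.5 = 7.741 L/h
Infusion rate = CL × Css = 7.741 × 12.7 = 98.31 mg/h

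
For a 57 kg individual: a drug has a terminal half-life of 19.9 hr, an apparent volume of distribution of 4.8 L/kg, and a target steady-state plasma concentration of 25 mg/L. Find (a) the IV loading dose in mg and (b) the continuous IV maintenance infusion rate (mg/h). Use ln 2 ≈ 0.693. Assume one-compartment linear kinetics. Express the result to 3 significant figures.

Total Vd = 4.8 × 57 = 273.6 L
LD = Vd × C = 273.6 × 25 = 6840 mg
CL = 0.693 × Vd / t½ = 0.693 × 273.6 / 19.9 = 9.528 L/h
Infusion rate = CL × Css = 9.528 × 25 = 238.2 mg/h

(a) 6840 mg; (b) 238 mg/h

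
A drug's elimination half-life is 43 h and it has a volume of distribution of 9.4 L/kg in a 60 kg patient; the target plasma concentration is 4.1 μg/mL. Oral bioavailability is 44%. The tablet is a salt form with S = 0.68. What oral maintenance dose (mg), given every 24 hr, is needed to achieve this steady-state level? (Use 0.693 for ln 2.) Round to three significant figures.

Vd = 9.4 L/kg × 60 kg = 564.0 L
k = 0.693/43 = 0.01612 h⁻¹, so CL = k·Vd = 0.01612 × 564.0 = 9.092 L/h
D = CL × Css × τ / F / S = 9.092 × 4.1 × 24 / 0.44 / 0.68 = 2990 mg

2990 mg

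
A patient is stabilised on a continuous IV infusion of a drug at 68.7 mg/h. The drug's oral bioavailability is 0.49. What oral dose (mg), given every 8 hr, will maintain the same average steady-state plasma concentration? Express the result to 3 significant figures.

To maintain the same Css, the systemic dosing rate must be unchanged: F·D/τ = infusion rate.
D = rate × τ / F = 68.7 × 8 / 0.49 = 1122 mg

1120 mg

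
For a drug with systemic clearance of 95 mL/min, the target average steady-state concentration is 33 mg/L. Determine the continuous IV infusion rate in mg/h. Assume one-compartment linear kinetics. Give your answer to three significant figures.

Convert clearance: 95 mL/min × 60 min/h ÷ 1000 mL/L = 5.700 L/h
At steady state, infusion rate equals elimination rate: rate in = CL × Css.
R₀ = 5.700 × 33 = 188.1 mg/h

188 mg/h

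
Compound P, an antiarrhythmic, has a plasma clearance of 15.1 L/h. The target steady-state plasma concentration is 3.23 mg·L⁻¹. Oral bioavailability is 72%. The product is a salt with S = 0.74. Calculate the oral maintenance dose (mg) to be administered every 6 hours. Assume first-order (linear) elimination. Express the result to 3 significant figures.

549 mg

D = CL × Css × τ / F / S = 15.10 × 3.23 × 6 / 0.72 / 0.74 = 549.2 mg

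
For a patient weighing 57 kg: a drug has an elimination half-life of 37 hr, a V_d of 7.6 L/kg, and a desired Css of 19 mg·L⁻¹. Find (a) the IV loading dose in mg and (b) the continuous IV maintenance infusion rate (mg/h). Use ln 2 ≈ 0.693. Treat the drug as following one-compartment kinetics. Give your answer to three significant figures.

Total Vd = 7.6 × 57 = 433.2 L
LD = Vd × C = 433.2 × 19 = 8231 mg
CL = 0.693 × Vd / t½ = 0.693 × 433.2 / 37 = 8.114 L/h
Infusion rate = CL × Css = 8.114 × 19 = 154.2 mg/h

(a) 8230 mg; (b) 154 mg/h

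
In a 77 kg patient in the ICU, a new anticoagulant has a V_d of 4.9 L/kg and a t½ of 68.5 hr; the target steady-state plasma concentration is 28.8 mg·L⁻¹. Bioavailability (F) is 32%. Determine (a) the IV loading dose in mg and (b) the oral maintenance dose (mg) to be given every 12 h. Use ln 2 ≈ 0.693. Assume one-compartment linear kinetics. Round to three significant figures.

Total Vd = 4.9 × 77 = 377.3 L
LD = Vd × C = 377.3 × 28.8 = 10870 mg
CL = 0.693 × Vd / t½ = 0.693 × 377.3 / 68.5 = 3.817 L/h
D = CL × Css × τ / F = 3.817 × 28.8 × 12 / 0.32 = 4122 mg

(a) 10900 mg; (b) 4120 mg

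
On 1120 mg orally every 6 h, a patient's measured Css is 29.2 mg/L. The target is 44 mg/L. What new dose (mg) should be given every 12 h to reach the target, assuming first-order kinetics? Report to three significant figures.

With linear kinetics, Css is proportional to dose rate (D/τ) at fixed clearance.
D₂ = D₁ × (Css,target / Css,current) × (τ₂/τ₁) = 1120 × (44/29.2) × (12/6) = 3375 mg

3380 mg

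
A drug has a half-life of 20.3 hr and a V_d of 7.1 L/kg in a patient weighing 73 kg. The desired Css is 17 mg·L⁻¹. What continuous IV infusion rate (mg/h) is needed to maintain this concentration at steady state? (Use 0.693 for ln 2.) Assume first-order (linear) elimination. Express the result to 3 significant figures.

301 mg/h

Vd = 7.1 L/kg × 73 kg = 518.3 L
k = 0.693/20.3 = 0.03414 h⁻¹, so CL = k·Vd = 0.03414 × 518.3 = 17.69 L/h
Infusion rate = CL × Css = 17.69 × 17 = 300.7 mg/h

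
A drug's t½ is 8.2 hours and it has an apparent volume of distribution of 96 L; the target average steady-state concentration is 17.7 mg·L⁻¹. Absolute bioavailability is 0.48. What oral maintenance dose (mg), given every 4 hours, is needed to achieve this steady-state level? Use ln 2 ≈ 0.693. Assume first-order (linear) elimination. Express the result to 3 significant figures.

k = 0.693/8.2 = 0.08451 h⁻¹, so CL = k·Vd = 0.08451 × 96.00 = 8.113 L/h
D = CL × Css × τ / F = 8.113 × 17.7 × 4 / 0.48 = 1197 mg

1200 mg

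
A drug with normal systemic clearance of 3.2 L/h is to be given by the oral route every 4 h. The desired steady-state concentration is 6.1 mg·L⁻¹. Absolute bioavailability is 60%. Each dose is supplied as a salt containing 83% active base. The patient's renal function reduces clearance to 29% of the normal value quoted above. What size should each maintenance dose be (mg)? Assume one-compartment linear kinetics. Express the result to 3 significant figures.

Patient clearance = 0.29 × 3.200 = 0.9280 L/h
D = CL × Css × τ / F / S = 0.9280 × 6.1 × 4 / 0.6 / 0.83 = 45.47 mg

45.5 mg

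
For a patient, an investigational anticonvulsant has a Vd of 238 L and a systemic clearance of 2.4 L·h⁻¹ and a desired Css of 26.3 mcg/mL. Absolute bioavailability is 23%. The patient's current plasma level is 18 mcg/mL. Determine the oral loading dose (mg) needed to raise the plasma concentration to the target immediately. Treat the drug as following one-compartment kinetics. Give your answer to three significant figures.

The loading dose fills Vd to the target concentration.
Concentration deficit ΔC = 26.3 − 18 = 8.300 mg/L
LD = Vd × ΔC / F = 238.0 × 8.300 / 0.23 = 8589 mg

8590 mg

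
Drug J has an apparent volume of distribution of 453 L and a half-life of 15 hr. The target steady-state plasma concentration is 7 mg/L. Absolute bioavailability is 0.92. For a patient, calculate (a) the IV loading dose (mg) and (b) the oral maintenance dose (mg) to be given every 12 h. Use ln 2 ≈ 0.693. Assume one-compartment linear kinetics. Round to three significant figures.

LD = Vd × C = 453.0 × 7 = 3171 mg
CL = 0.693 × Vd / t½ = 0.693 × 453.0 / 15 = 20.93 L/h
D = CL × Css × τ / F = 20.93 × 7 × 12 / 0.92 = 1911 mg

(a) 3170 mg; (b) 1910 mg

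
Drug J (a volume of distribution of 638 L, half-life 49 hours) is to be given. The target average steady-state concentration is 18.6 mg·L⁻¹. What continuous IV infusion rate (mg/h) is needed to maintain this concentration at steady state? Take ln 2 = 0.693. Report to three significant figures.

168 mg/h

k = 0.693/49 = 0.01414 h⁻¹, so CL = k·Vd = 0.01414 × 638.0 = 9.021 L/h
Infusion rate = CL × Css = 9.021 × 18.6 = 167.8 mg/h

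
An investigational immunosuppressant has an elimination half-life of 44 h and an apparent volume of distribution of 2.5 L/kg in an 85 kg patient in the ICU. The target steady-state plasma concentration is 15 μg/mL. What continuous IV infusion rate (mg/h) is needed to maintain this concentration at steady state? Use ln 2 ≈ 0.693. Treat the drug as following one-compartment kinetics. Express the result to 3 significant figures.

50.2 mg/h

Total Vd = 2.5 × 85 = 212.5 L
k = 0.693/44 = 0.01575 h⁻¹, so CL = k·Vd = 0.01575 × 212.5 = 3.347 L/h
Infusion rate = CL × Css = 3.347 × 15 = 50.21 mg/h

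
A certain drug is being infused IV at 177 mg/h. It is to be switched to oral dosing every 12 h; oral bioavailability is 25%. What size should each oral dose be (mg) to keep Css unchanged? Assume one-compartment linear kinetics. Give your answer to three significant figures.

8500 mg

To maintain the same Css, the systemic dosing rate must be unchanged: F·D/τ = infusion rate.
D = rate × τ / F = 177 × 12 / 0.25 = 8496 mg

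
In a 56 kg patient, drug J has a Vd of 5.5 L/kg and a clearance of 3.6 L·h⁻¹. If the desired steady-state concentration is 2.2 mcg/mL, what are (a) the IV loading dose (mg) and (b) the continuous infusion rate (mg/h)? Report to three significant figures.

(a) 678 mg; (b) 7.92 mg/h

Total Vd = 5.5 × 56 = 308.0 L
LD = Vd · C_target = 308.0 × 2.2 = 677.6 mg
Maintenance infusion rate = CL × Css = 3.600 × 2.2 = 7.920 mg/h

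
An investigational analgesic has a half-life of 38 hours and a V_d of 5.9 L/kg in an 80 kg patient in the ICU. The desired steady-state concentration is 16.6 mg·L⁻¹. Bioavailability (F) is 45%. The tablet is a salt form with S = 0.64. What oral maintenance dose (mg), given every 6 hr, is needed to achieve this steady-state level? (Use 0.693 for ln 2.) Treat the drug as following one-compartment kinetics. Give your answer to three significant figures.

2980 mg

Vd = 5.9 L/kg × 80 kg = 472.0 L
CL = 0.693 × Vd / t½ = 0.693 × 472.0 / 38 = 8.608 L/h
D = CL × Css × τ / F / S = 8.608 × 16.6 × 6 / 0.45 / 0.64 = 2977 mg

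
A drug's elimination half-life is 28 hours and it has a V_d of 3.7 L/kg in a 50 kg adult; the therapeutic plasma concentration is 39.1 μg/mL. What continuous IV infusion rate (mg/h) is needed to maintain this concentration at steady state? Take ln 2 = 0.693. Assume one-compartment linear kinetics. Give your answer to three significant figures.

179 mg/h

Vd = 3.7 L/kg × 50 kg = 185.0 L
k = 0.693/28 = 0.02475 h⁻¹, so CL = k·Vd = 0.02475 × 185.0 = 4.579 L/h
Infusion rate = CL × Css = 4.579 × 39.1 = 179.0 mg/h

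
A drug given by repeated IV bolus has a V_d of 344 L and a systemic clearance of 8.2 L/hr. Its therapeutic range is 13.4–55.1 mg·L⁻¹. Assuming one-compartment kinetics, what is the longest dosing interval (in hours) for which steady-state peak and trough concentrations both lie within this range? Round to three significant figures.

59.3 h

k = CL / Vd = 8.200 / 344.0 = 0.02384 h⁻¹
Between IV bolus doses, concentration decays as C = C₀·e^(−kτ), so C_peak/C_trough = e^(kτ).
τ_max = ln(C_peak/C_trough) / k = ln(55.1/13.4) / 0.02384 = 1.414 / 0.02384 = 59.31 h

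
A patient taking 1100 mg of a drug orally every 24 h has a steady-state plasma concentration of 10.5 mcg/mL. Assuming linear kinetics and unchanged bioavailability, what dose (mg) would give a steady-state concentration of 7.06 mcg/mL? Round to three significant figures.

For first-order elimination, Css ∝ F·D/(CL·τ); F and CL are unchanged, so Css ∝ D/τ.
D₂ = D₁ × (Css,target / Css,current) = 1100 × 7.06/10.5 = 739.6 mg

740 mg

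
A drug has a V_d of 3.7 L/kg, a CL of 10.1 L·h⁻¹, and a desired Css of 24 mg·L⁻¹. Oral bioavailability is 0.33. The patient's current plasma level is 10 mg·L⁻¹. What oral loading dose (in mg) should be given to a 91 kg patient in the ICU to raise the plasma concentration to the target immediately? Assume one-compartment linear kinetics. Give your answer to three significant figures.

Vd = 3.7 L/kg × 91 kg = 336.7 L
Loading dose depends on Vd (not clearance): it fills the distribution volume.
Concentration deficit ΔC = 24 − 10 = 14.00 mg/L
LD = Vd × ΔC / F = 336.7 × 14.00 / 0.33 = 14280 mg

14300 mg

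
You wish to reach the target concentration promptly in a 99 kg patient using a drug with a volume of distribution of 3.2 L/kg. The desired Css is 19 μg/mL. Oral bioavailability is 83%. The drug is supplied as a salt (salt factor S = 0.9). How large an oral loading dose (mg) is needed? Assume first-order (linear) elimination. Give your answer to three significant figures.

8060 mg

Vd(total) = 99 kg × 3.2 L/kg = 316.8 L
The loading dose fills Vd to the target concentration.
LD = Vd × C / F / S = 316.8 × 19.00 / 0.83 / 0.9 = 8058 mg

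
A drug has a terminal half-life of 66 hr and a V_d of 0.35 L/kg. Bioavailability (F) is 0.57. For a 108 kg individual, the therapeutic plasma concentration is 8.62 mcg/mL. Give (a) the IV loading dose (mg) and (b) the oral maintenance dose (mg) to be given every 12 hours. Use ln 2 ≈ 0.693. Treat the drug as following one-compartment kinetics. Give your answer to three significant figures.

Vd(total) = 108 kg × 0.35 L/kg = 37.80 L
LD = Vd × C = 37.80 × 8.62 = 325.8 mg
CL = 0.693 × Vd / t½ = 0.693 × 37.80 / 66 = 0.3969 L/h
D = CL × Css × τ / F = 0.3969 × 8.62 × 12 / 0.57 = 72.03 mg

(a) 326 mg; (b) 72.0 mg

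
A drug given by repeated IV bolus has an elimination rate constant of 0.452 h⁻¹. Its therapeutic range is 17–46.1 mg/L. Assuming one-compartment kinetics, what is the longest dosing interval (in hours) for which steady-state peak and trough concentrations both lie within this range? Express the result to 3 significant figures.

Between IV bolus doses, concentration decays as C = C₀·e^(−kτ), so C_peak/C_trough = e^(kτ).
τ_max = ln(C_peak/C_trough) / k = ln(46.1/17) / 0.4520 = 0.9976 / 0.4520 = 2.207 h

2.21 h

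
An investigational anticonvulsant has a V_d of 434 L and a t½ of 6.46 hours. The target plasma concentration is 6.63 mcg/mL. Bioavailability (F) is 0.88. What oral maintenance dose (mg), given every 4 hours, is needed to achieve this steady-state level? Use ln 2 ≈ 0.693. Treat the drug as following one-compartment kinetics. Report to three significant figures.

1400 mg

CL = 0.693 × Vd / t½ = 0.693 × 434.0 / 6.46 = 46.56 L/h
D = CL × Css × τ / F = 46.56 × 6.63 × 4 / 0.88 = 1403 mg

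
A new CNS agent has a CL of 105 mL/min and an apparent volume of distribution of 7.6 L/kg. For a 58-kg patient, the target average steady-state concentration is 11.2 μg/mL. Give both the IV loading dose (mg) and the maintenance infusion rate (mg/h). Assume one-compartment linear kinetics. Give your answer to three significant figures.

Vd(total) = 58 kg × 7.6 L/kg = 440.8 L
Loading dose = Vd × C = 440.8 × 11.2 = 4937 mg
Convert clearance: 105 mL/min × 60 min/h ÷ 1000 mL/L = 6.300 L/h
Maintenance infusion rate = CL × Css = 6.300 × 11.2 = 70.56 mg/h

(a) 4940 mg; (b) 70.6 mg/h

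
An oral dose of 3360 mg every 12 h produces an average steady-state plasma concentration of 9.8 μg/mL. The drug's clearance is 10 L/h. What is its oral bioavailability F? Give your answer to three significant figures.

0.350

F·D/τ = CL·Css at steady state → F = CL·Css·τ / D.
F = 10 × 9.8 × 12 / 3360 = 0.350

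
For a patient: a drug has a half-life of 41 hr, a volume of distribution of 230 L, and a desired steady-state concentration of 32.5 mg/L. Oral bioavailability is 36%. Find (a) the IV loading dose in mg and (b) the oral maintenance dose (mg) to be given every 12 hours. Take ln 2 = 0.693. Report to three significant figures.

LD = Vd × C = 230.0 × 32.5 = 7475 mg
CL = 0.693 × Vd / t½ = 0.693 × 230.0 / 41 = 3.888 L/h
D = CL × Css × τ / F = 3.888 × 32.5 × 12 / 0.36 = 4212 mg

(a) 7480 mg; (b) 4210 mg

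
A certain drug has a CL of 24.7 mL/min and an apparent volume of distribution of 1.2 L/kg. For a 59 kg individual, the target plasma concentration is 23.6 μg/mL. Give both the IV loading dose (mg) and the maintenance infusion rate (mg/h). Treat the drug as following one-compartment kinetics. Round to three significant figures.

Vd = 1.2 L/kg × 59 kg = 70.80 L
LD = Vd · C_target = 70.80 × 23.6 = 1671 mg
CL = 24.7 mL/min = 24.7 × 0.06 = 1.482 L/h
Infusion rate = 1.482 L/h × 23.6 mg/L = 34.98 mg/h

(a) 1670 mg; (b) 35.0 mg/h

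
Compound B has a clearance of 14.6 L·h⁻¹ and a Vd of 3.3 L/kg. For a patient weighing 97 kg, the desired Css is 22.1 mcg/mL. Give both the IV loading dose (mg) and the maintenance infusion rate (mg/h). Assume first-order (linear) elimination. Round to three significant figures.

(a) 7070 mg; (b) 323 mg/h

Vd(total) = 97 kg × 3.3 L/kg = 320.1 L
Loading: fill Vd to C_target → 320.1 L × 22.1 mg/L = 7074 mg
Infusion rate = 14.60 L/h × 22.1 mg/L = 322.7 mg/h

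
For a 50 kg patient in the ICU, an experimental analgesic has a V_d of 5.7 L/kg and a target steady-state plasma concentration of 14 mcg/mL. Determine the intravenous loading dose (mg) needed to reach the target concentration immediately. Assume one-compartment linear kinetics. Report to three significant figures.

3990 mg

Vd = 5.7 L/kg × 50 kg = 285.0 L
The loading dose fills Vd to the target concentration.
LD = Vd × C = 285.0 × 14.00 = 3990 mg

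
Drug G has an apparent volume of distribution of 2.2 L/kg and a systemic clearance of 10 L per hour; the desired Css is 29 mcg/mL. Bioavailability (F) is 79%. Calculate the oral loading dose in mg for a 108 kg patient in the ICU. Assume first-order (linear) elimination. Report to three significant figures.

8720 mg

Vd(total) = 108 kg × 2.2 L/kg = 237.6 L
LD = Vd × C / F = 237.6 × 29.00 / 0.79 = 8722 mg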